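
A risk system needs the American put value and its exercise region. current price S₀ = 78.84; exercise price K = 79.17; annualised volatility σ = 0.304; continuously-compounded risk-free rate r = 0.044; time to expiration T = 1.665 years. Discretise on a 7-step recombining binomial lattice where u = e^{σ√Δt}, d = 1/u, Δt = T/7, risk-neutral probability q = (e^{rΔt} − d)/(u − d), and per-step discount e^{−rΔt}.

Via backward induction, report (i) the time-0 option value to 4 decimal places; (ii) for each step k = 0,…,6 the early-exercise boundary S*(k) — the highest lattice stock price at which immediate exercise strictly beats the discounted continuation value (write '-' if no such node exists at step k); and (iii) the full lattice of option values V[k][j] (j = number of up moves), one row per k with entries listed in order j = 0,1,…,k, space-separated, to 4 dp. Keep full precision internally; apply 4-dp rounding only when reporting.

price = 10.3589
boundary = - - - 50.5333 43.5700 50.5333 58.6094
tree:
10.3589
15.0497 5.8557
21.1536 9.2231 2.5897
28.6367 14.0675 4.5414 0.6798
35.6000 20.6011 7.7878 1.3694 0.0000
41.6037 28.6367 12.9472 2.7586 0.0000 0.0000
46.7802 35.6000 20.5606 5.5569 0.0000 0.0000 0.0000
51.2433 41.6037 28.6367 11.1938 0.0000 0.0000 0.0000 0.0000

Δt=0.23786  u=1.15982  d=0.86220  q=0.49835  discount=0.98959
step 7 (expiry): payoffs max(K−S,0) = 51.2433 41.6037 28.6367 11.1938 0.0000 0.0000 0.0000 0.0000
step 6: (k=6,j=0): S=32.3898, (K−S)⁺=46.7802, hold=45.9559 ⇒ V=46.7802 exercise | (k=6,j=1): S=43.5700, (K−S)⁺=35.6000, hold=34.7757 ⇒ V=35.6000 exercise | (k=6,j=2): S=58.6094, (K−S)⁺=20.5606, hold=19.7363 ⇒ V=20.5606 exercise | (k=6,j=3): S=78.8400, (K−S)⁺=0.3300, hold=5.5569 ⇒ V=5.5569 continue | (k=6,j=4): S=106.0537, (K−S)⁺=0.0000, hold=0.0000 ⇒ V=0.0000 continue | (k=6,j=5): S=142.6610, (K−S)⁺=0.0000, hold=0.0000 ⇒ V=0.0000 continue | (k=6,j=6): S=191.9042, (K−S)⁺=0.0000, hold=0.0000 ⇒ V=0.0000 continue  boundary S*=58.6094
step 5: (k=5,j=0): S=37.5663, (K−S)⁺=41.6037, hold=40.7795 ⇒ V=41.6037 exercise | (k=5,j=1): S=50.5333, (K−S)⁺=28.6367, hold=27.8124 ⇒ V=28.6367 exercise | (k=5,j=2): S=67.9762, (K−S)⁺=11.1938, hold=12.9472 ⇒ V=12.9472 continue | (k=5,j=3): S=91.4400, (K−S)⁺=0.0000, hold=2.7586 ⇒ V=2.7586 continue | (k=5,j=4): S=123.0030, (K−S)⁺=0.0000, hold=0.0000 ⇒ V=0.0000 continue | (k=5,j=5): S=165.4607, (K−S)⁺=0.0000, hold=0.0000 ⇒ V=0.0000 continue  boundary S*=50.5333
step 4: (k=4,j=0): S=43.5700, (K−S)⁺=35.6000, hold=34.7757 ⇒ V=35.6000 exercise | (k=4,j=1): S=58.6094, (K−S)⁺=20.5606, hold=20.6011 ⇒ V=20.6011 continue | (k=4,j=2): S=78.8400, (K−S)⁺=0.3300, hold=7.7878 ⇒ V=7.7878 continue | (k=4,j=3): S=106.0537, (K−S)⁺=0.0000, hold=1.3694 ⇒ V=1.3694 continue | (k=4,j=4): S=142.6610, (K−S)⁺=0.0000, hold=0.0000 ⇒ V=0.0000 continue  boundary S*=43.5700
step 3: (k=3,j=0): S=50.5333, (K−S)⁺=28.6367, hold=27.8324 ⇒ V=28.6367 exercise | (k=3,j=1): S=67.9762, (K−S)⁺=11.1938, hold=14.0675 ⇒ V=14.0675 continue | (k=3,j=2): S=91.4400, (K−S)⁺=0.0000, hold=4.5414 ⇒ V=4.5414 continue | (k=3,j=3): S=123.0030, (K−S)⁺=0.0000, hold=0.6798 ⇒ V=0.6798 continue  boundary S*=50.5333
step 2: (k=2,j=0): S=58.6094, (K−S)⁺=20.5606, hold=21.1536 ⇒ V=21.1536 continue | (k=2,j=1): S=78.8400, (K−S)⁺=0.3300, hold=9.2231 ⇒ V=9.2231 continue | (k=2,j=2): S=106.0537, (K−S)⁺=0.0000, hold=2.5897 ⇒ V=2.5897 continue  boundary S*=-
step 1: (k=1,j=0): S=67.9762, (K−S)⁺=11.1938, hold=15.0497 ⇒ V=15.0497 continue | (k=1,j=1): S=91.4400, (K−S)⁺=0.0000, hold=5.8557 ⇒ V=5.8557 continue  boundary S*=-
step 0: (k=0,j=0): S=78.8400, (K−S)⁺=0.3300, hold=10.3589 ⇒ V=10.3589 continue  boundary S*=-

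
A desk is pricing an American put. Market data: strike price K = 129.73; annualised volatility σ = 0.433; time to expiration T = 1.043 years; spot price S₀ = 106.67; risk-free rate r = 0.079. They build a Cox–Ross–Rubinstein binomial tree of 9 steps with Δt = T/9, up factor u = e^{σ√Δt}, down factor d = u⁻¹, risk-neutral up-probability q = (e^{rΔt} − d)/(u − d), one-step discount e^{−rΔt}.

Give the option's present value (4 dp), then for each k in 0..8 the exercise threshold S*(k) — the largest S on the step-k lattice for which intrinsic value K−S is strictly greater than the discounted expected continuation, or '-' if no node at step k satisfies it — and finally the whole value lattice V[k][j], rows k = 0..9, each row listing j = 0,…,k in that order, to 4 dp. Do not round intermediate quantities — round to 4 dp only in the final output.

Δt=0.11589  u=1.15882  d=0.86295  q=0.49430  discount=0.99089
step 9 (expiry): payoffs max(K−S,0) = 101.4231 91.7176 78.6843 61.1824 37.6796 6.1185 0.0000 0.0000 0.0000 0.0000
step 8: (k=8,j=0): S=32.8026, (K−S)⁺=96.9274, hold=95.7451 ⇒ V=96.9274 exercise | (k=8,j=1): S=44.0496, (K−S)⁺=85.6804, hold=84.4981 ⇒ V=85.6804 exercise | (k=8,j=2): S=59.1528, (K−S)⁺=70.5772, hold=69.3949 ⇒ V=70.5772 exercise | (k=8,j=3): S=79.4345, (K−S)⁺=50.2955, hold=49.1133 ⇒ V=50.2955 exercise | (k=8,j=4): S=106.6700, (K−S)⁺=23.0600, hold=21.8777 ⇒ V=23.0600 exercise | (k=8,j=5): S=143.2437, (K−S)⁺=0.0000, hold=3.0659 ⇒ V=3.0659 continue | (k=8,j=6): S=192.3574, (K−S)⁺=0.0000, hold=0.0000 ⇒ V=0.0000 continue | (k=8,j=7): S=258.3107, (K−S)⁺=0.0000, hold=0.0000 ⇒ V=0.0000 continue | (k=8,j=8): S=346.8771, (K−S)⁺=0.0000, hold=0.0000 ⇒ V=0.0000 continue  boundary S*=106.6700
step 7: (k=7,j=0): S=38.0124, (K−S)⁺=91.7176, hold=90.5353 ⇒ V=91.7176 exercise | (k=7,j=1): S=51.0457, (K−S)⁺=78.6843, hold=77.5020 ⇒ V=78.6843 exercise | (k=7,j=2): S=68.5476, (K−S)⁺=61.1824, hold=60.0001 ⇒ V=61.1824 exercise | (k=7,j=3): S=92.0504, (K−S)⁺=37.6796, hold=36.4973 ⇒ V=37.6796 exercise | (k=7,j=4): S=123.6115, (K−S)⁺=6.1185, hold=13.0568 ⇒ V=13.0568 continue | (k=7,j=5): S=165.9940, (K−S)⁺=0.0000, hold=1.5363 ⇒ V=1.5363 continue | (k=7,j=6): S=222.9080, (K−S)⁺=0.0000, hold=0.0000 ⇒ V=0.0000 continue | (k=7,j=7): S=299.3360, (K−S)⁺=0.0000, hold=0.0000 ⇒ V=0.0000 continue  boundary S*=92.0504
step 6: (k=6,j=0): S=44.0496, (K−S)⁺=85.6804, hold=84.4981 ⇒ V=85.6804 exercise | (k=6,j=1): S=59.1528, (K−S)⁺=70.5772, hold=69.3949 ⇒ V=70.5772 exercise | (k=6,j=2): S=79.4345, (K−S)⁺=50.2955, hold=49.1133 ⇒ V=50.2955 exercise | (k=6,j=3): S=106.6700, (K−S)⁺=23.0600, hold=25.2761 ⇒ V=25.2761 continue | (k=6,j=4): S=143.2437, (K−S)⁺=0.0000, hold=7.2951 ⇒ V=7.2951 continue | (k=6,j=5): S=192.3574, (K−S)⁺=0.0000, hold=0.7698 ⇒ V=0.7698 continue | (k=6,j=6): S=258.3107, (K−S)⁺=0.0000, hold=0.0000 ⇒ V=0.0000 continue  boundary S*=79.4345
step 5: (k=5,j=0): S=51.0457, (K−S)⁺=78.6843, hold=77.5020 ⇒ V=78.6843 exercise | (k=5,j=1): S=68.5476, (K−S)⁺=61.1824, hold=60.0001 ⇒ V=61.1824 exercise | (k=5,j=2): S=92.0504, (K−S)⁺=37.6796, hold=37.5828 ⇒ V=37.6796 exercise | (k=5,j=3): S=123.6115, (K−S)⁺=6.1185, hold=16.2387 ⇒ V=16.2387 continue | (k=5,j=4): S=165.9940, (K−S)⁺=0.0000, hold=4.0326 ⇒ V=4.0326 continue | (k=5,j=5): S=222.9080, (K−S)⁺=0.0000, hold=0.3858 ⇒ V=0.3858 continue  boundary S*=92.0504
step 4: (k=4,j=0): S=59.1528, (K−S)⁺=70.5772, hold=69.3949 ⇒ V=70.5772 exercise | (k=4,j=1): S=79.4345, (K−S)⁺=50.2955, hold=49.1133 ⇒ V=50.2955 exercise | (k=4,j=2): S=106.6700, (K−S)⁺=23.0600, hold=26.8346 ⇒ V=26.8346 continue | (k=4,j=3): S=143.2437, (K−S)⁺=0.0000, hold=10.1122 ⇒ V=10.1122 continue | (k=4,j=4): S=192.3574, (K−S)⁺=0.0000, hold=2.2096 ⇒ V=2.2096 continue  boundary S*=79.4345
step 3: (k=3,j=0): S=68.5476, (K−S)⁺=61.1824, hold=60.0001 ⇒ V=61.1824 exercise | (k=3,j=1): S=92.0504, (K−S)⁺=37.6796, hold=38.3461 ⇒ V=38.3461 continue | (k=3,j=2): S=123.6115, (K−S)⁺=6.1185, hold=18.3995 ⇒ V=18.3995 continue | (k=3,j=3): S=165.9940, (K−S)⁺=0.0000, hold=6.1494 ⇒ V=6.1494 continue  boundary S*=68.5476
step 2: (k=2,j=0): S=79.4345, (K−S)⁺=50.2955, hold=49.4397 ⇒ V=50.2955 exercise | (k=2,j=1): S=106.6700, (K−S)⁺=23.0600, hold=28.2269 ⇒ V=28.2269 continue | (k=2,j=2): S=143.2437, (K−S)⁺=0.0000, hold=12.2318 ⇒ V=12.2318 continue  boundary S*=79.4345
step 1: (k=1,j=0): S=92.0504, (K−S)⁺=37.6796, hold=39.0280 ⇒ V=39.0280 continue | (k=1,j=1): S=123.6115, (K−S)⁺=6.1185, hold=20.1353 ⇒ V=20.1353 continue  boundary S*=-
step 0: (k=0,j=0): S=106.6700, (K−S)⁺=23.0600, hold=29.4188 ⇒ V=29.4188 continue  boundary S*=-

price = 29.4188
boundary = - - 79.4345 68.5476 79.4345 92.0504 79.4345 92.0504 106.6700
tree:
29.4188
39.0280 20.1353
50.2955 28.2269 12.2318
61.1824 38.3461 18.3995 6.1494
70.5772 50.2955 26.8346 10.1122 2.2096
78.6843 61.1824 37.6796 16.2387 4.0326 0.3858
85.6804 70.5772 50.2955 25.2761 7.2951 0.7698 0.0000
91.7176 78.6843 61.1824 37.6796 13.0568 1.5363 0.0000 0.0000
96.9274 85.6804 70.5772 50.2955 23.0600 3.0659 0.0000 0.0000 0.0000
101.4231 91.7176 78.6843 61.1824 37.6796 6.1185 0.0000 0.0000 0.0000 0.0000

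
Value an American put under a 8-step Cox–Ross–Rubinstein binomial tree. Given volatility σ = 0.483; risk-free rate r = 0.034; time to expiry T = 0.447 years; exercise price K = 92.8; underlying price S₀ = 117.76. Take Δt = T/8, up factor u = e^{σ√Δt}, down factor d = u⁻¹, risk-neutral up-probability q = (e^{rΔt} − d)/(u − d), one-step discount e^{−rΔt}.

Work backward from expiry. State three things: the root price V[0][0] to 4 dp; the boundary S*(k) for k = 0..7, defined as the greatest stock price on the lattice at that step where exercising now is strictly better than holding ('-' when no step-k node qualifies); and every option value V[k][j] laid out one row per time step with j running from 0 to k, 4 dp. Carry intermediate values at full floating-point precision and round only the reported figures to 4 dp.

price = 3.8640
boundary = - - - - - 66.5394 74.5869 66.5394
tree:
3.8640
6.0201 1.5417
9.1596 2.6401 0.3568
13.5360 4.4510 0.6873 0.0000
19.2895 7.3517 1.3236 0.0000 0.0000
26.2606 11.8078 2.5493 0.0000 0.0000 0.0000
33.4399 18.2131 4.9100 0.0000 0.0000 0.0000 0.0000
39.8445 26.2606 9.4565 0.0000 0.0000 0.0000 0.0000 0.0000
45.5581 33.4399 18.2131 0.0000 0.0000 0.0000 0.0000 0.0000 0.0000

params: Δt=0.05588 u=1.12094 d=0.89211 q=0.47980 e^(-rΔt)=0.99810
t_8 payoffs: 45.5581 33.4399 18.2131 0.0000 0.0000 0.0000 0.0000 0.0000 0.0000
t_7: node(7,0) S=52.9555 payoff=39.8445 vs cont=39.6684 → 39.8445 [stop]  node(7,1) S=66.5394 payoff=26.2606 vs cont=26.0845 → 26.2606 [stop]  node(7,2) S=83.6077 payoff=9.1923 vs cont=9.4565 → 9.4565 [wait]  node(7,3) S=105.0543 payoff=0.0000 vs cont=0.0000 → 0.0000 [wait]  node(7,4) S=132.0023 payoff=0.0000 vs cont=0.0000 → 0.0000 [wait]  node(7,5) S=165.8629 payoff=0.0000 vs cont=0.0000 → 0.0000 [wait]  node(7,6) S=208.4093 payoff=0.0000 vs cont=0.0000 → 0.0000 [wait]  node(7,7) S=261.8694 payoff=0.0000 vs cont=0.0000 → 0.0000 [wait]  ⇒ S*(7)=66.5394
t_6: node(6,0) S=59.3601 payoff=33.4399 vs cont=33.2638 → 33.4399 [stop]  node(6,1) S=74.5869 payoff=18.2131 vs cont=18.1635 → 18.2131 [stop]  node(6,2) S=93.7195 payoff=0.0000 vs cont=4.9100 → 4.9100 [wait]  node(6,3) S=117.7600 payoff=0.0000 vs cont=0.0000 → 0.0000 [wait]  node(6,4) S=147.9672 payoff=0.0000 vs cont=0.0000 → 0.0000 [wait]  node(6,5) S=185.9230 payoff=0.0000 vs cont=0.0000 → 0.0000 [wait]  node(6,6) S=233.6151 payoff=0.0000 vs cont=0.0000 → 0.0000 [wait]  ⇒ S*(6)=74.5869
t_5: node(5,0) S=66.5394 payoff=26.2606 vs cont=26.0845 → 26.2606 [stop]  node(5,1) S=83.6077 payoff=9.1923 vs cont=11.8078 → 11.8078 [wait]  node(5,2) S=105.0543 payoff=0.0000 vs cont=2.5493 → 2.5493 [wait]  node(5,3) S=132.0023 payoff=0.0000 vs cont=0.0000 → 0.0000 [wait]  node(5,4) S=165.8629 payoff=0.0000 vs cont=0.0000 → 0.0000 [wait]  node(5,5) S=208.4093 payoff=0.0000 vs cont=0.0000 → 0.0000 [wait]  ⇒ S*(5)=66.5394
t_4: node(4,0) S=74.5869 payoff=18.2131 vs cont=19.2895 → 19.2895 [wait]  node(4,1) S=93.7195 payoff=0.0000 vs cont=7.3517 → 7.3517 [wait]  node(4,2) S=117.7600 payoff=0.0000 vs cont=1.3236 → 1.3236 [wait]  node(4,3) S=147.9672 payoff=0.0000 vs cont=0.0000 → 0.0000 [wait]  node(4,4) S=185.9230 payoff=0.0000 vs cont=0.0000 → 0.0000 [wait]  ⇒ S*(4)=-
t_3: node(3,0) S=83.6077 payoff=9.1923 vs cont=13.5360 → 13.5360 [wait]  node(3,1) S=105.0543 payoff=0.0000 vs cont=4.4510 → 4.4510 [wait]  node(3,2) S=132.0023 payoff=0.0000 vs cont=0.6873 → 0.6873 [wait]  node(3,3) S=165.8629 payoff=0.0000 vs cont=0.0000 → 0.0000 [wait]  ⇒ S*(3)=-
t_2: node(2,0) S=93.7195 payoff=0.0000 vs cont=9.1596 → 9.1596 [wait]  node(2,1) S=117.7600 payoff=0.0000 vs cont=2.6401 → 2.6401 [wait]  node(2,2) S=147.9672 payoff=0.0000 vs cont=0.3568 → 0.3568 [wait]  ⇒ S*(2)=-
t_1: node(1,0) S=105.0543 payoff=0.0000 vs cont=6.0201 → 6.0201 [wait]  node(1,1) S=132.0023 payoff=0.0000 vs cont=1.5417 → 1.5417 [wait]  ⇒ S*(1)=-
t_0: node(0,0) S=117.7600 payoff=0.0000 vs cont=3.8640 → 3.8640 [wait]  ⇒ S*(0)=-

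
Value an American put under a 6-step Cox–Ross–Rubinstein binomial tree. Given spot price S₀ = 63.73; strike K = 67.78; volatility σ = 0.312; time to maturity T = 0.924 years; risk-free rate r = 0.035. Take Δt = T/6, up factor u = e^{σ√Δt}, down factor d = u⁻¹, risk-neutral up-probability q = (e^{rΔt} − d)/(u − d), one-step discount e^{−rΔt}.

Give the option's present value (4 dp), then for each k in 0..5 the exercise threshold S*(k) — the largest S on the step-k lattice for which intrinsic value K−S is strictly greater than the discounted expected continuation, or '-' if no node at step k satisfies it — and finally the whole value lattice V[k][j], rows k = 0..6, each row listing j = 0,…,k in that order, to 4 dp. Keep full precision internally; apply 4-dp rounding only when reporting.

params: Δt=0.15400 u=1.13025 d=0.88476 q=0.49144 e^(-rΔt)=0.99462
t_6 payoffs: 37.2097 28.7276 17.8920 4.0500 0.0000 0.0000 0.0000
t_5: node(5,0) S=34.5521 payoff=33.2279 vs cont=32.8636 → 33.2279 [stop]  node(5,1) S=44.1389 payoff=23.6411 vs cont=23.2767 → 23.6411 [stop]  node(5,2) S=56.3858 payoff=11.3942 vs cont=11.0298 → 11.3942 [stop]  node(5,3) S=72.0307 payoff=0.0000 vs cont=2.0486 → 2.0486 [wait]  node(5,4) S=92.0165 payoff=0.0000 vs cont=0.0000 → 0.0000 [wait]  node(5,5) S=117.5476 payoff=0.0000 vs cont=0.0000 → 0.0000 [wait]  ⇒ S*(5)=56.3858
t_4: node(4,0) S=39.0524 payoff=28.7276 vs cont=28.3632 → 28.7276 [stop]  node(4,1) S=49.8880 payoff=17.8920 vs cont=17.5277 → 17.8920 [stop]  node(4,2) S=63.7300 payoff=4.0500 vs cont=6.7648 → 6.7648 [wait]  node(4,3) S=81.4127 payoff=0.0000 vs cont=1.0362 → 1.0362 [wait]  node(4,4) S=104.0016 payoff=0.0000 vs cont=0.0000 → 0.0000 [wait]  ⇒ S*(4)=49.8880
t_3: node(3,0) S=44.1389 payoff=23.6411 vs cont=23.2767 → 23.6411 [stop]  node(3,1) S=56.3858 payoff=11.3942 vs cont=12.3568 → 12.3568 [wait]  node(3,2) S=72.0307 payoff=0.0000 vs cont=3.9283 → 3.9283 [wait]  node(3,3) S=92.0165 payoff=0.0000 vs cont=0.5241 → 0.5241 [wait]  ⇒ S*(3)=44.1389
t_2: node(2,0) S=49.8880 payoff=17.8920 vs cont=17.9982 → 17.9982 [wait]  node(2,1) S=63.7300 payoff=4.0500 vs cont=8.1705 → 8.1705 [wait]  node(2,2) S=81.4127 payoff=0.0000 vs cont=2.2432 → 2.2432 [wait]  ⇒ S*(2)=-
t_1: node(1,0) S=56.3858 payoff=11.3942 vs cont=13.0976 → 13.0976 [wait]  node(1,1) S=72.0307 payoff=0.0000 vs cont=5.2293 → 5.2293 [wait]  ⇒ S*(1)=-
t_0: node(0,0) S=63.7300 payoff=4.0500 vs cont=9.1812 → 9.1812 [wait]  ⇒ S*(0)=-

price = 9.1812
boundary = - - - 44.1389 49.8880 56.3858
tree:
9.1812
13.0976 5.2293
17.9982 8.1705 2.2432
23.6411 12.3568 3.9283 0.5241
28.7276 17.8920 6.7648 1.0362 0.0000
33.2279 23.6411 11.3942 2.0486 0.0000 0.0000
37.2097 28.7276 17.8920 4.0500 0.0000 0.0000 0.0000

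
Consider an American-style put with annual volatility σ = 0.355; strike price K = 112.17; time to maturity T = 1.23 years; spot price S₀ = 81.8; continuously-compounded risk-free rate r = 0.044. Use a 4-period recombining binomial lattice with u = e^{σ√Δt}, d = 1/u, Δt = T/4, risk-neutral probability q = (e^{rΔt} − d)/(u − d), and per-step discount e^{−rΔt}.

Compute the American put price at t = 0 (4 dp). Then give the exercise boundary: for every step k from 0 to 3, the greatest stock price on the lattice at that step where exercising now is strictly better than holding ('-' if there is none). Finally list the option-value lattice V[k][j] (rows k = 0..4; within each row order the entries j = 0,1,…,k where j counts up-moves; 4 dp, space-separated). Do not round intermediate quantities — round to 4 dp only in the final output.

price = 32.0212
boundary = - 67.1830 81.8000 67.1830
tree:
32.0212
44.9870 19.1698
56.9921 30.3700 7.8301
66.8519 44.9870 15.4208 0.0000
74.9499 56.9921 30.3700 0.0000 0.0000

Δt=0.30750  u=1.21757  d=0.82131  q=0.48532  discount=0.98656
step 4 (expiry): payoffs max(K−S,0) = 74.9499 56.9921 30.3700 0.0000 0.0000
step 3: (k=3,j=0): S=45.3181, (K−S)⁺=66.8519, hold=65.3445 ⇒ V=66.8519 exercise | (k=3,j=1): S=67.1830, (K−S)⁺=44.9870, hold=43.4796 ⇒ V=44.9870 exercise | (k=3,j=2): S=99.5972, (K−S)⁺=12.5728, hold=15.4208 ⇒ V=15.4208 continue | (k=3,j=3): S=147.6505, (K−S)⁺=0.0000, hold=0.0000 ⇒ V=0.0000 continue  boundary S*=67.1830
step 2: (k=2,j=0): S=55.1779, (K−S)⁺=56.9921, hold=55.4846 ⇒ V=56.9921 exercise | (k=2,j=1): S=81.8000, (K−S)⁺=30.3700, hold=30.2262 ⇒ V=30.3700 exercise | (k=2,j=2): S=121.2666, (K−S)⁺=0.0000, hold=7.8301 ⇒ V=7.8301 continue  boundary S*=81.8000
step 1: (k=1,j=0): S=67.1830, (K−S)⁺=44.9870, hold=43.4796 ⇒ V=44.9870 exercise | (k=1,j=1): S=99.5972, (K−S)⁺=12.5728, hold=19.1698 ⇒ V=19.1698 continue  boundary S*=67.1830
step 0: (k=0,j=0): S=81.8000, (K−S)⁺=30.3700, hold=32.0212 ⇒ V=32.0212 continue  boundary S*=-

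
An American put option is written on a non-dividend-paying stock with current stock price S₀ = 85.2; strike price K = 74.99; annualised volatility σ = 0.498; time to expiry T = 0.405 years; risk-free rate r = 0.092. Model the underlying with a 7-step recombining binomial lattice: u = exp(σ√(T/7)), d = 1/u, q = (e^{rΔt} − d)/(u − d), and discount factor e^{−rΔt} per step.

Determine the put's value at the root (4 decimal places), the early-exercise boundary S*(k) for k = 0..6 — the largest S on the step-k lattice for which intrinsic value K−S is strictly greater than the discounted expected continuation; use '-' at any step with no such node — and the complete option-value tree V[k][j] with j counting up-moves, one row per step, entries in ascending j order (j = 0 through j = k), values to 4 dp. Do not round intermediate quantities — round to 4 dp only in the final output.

params: Δt=0.05786 u=1.12726 d=0.88711 q=0.49231 e^(-rΔt)=0.99469
t_7 payoffs: 38.1532 28.1813 15.5099 0.0000 0.0000 0.0000 0.0000 0.0000
t_6: node(6,0) S=41.5245 payoff=33.4655 vs cont=33.0674 → 33.4655 [stop]  node(6,1) S=52.7654 payoff=22.2246 vs cont=21.8265 → 22.2246 [stop]  node(6,2) S=67.0493 payoff=7.9407 vs cont=7.8324 → 7.9407 [stop]  node(6,3) S=85.2000 payoff=0.0000 vs cont=0.0000 → 0.0000 [wait]  node(6,4) S=108.2642 payoff=0.0000 vs cont=0.0000 → 0.0000 [wait]  node(6,5) S=137.5720 payoff=0.0000 vs cont=0.0000 → 0.0000 [wait]  node(6,6) S=174.8136 payoff=0.0000 vs cont=0.0000 → 0.0000 [wait]  ⇒ S*(6)=67.0493
t_5: node(5,0) S=46.8087 payoff=28.1813 vs cont=27.7832 → 28.1813 [stop]  node(5,1) S=59.4801 payoff=15.5099 vs cont=15.1118 → 15.5099 [stop]  node(5,2) S=75.5818 payoff=0.0000 vs cont=4.0100 → 4.0100 [wait]  node(5,3) S=96.0422 payoff=0.0000 vs cont=0.0000 → 0.0000 [wait]  node(5,4) S=122.0415 payoff=0.0000 vs cont=0.0000 → 0.0000 [wait]  node(5,5) S=155.0789 payoff=0.0000 vs cont=0.0000 → 0.0000 [wait]  ⇒ S*(5)=59.4801
t_4: node(4,0) S=52.7654 payoff=22.2246 vs cont=21.8265 → 22.2246 [stop]  node(4,1) S=67.0493 payoff=7.9407 vs cont=9.7960 → 9.7960 [wait]  node(4,2) S=85.2000 payoff=0.0000 vs cont=2.0250 → 2.0250 [wait]  node(4,3) S=108.2642 payoff=0.0000 vs cont=0.0000 → 0.0000 [wait]  node(4,4) S=137.5720 payoff=0.0000 vs cont=0.0000 → 0.0000 [wait]  ⇒ S*(4)=52.7654
t_3: node(3,0) S=59.4801 payoff=15.5099 vs cont=16.0204 → 16.0204 [wait]  node(3,1) S=75.5818 payoff=0.0000 vs cont=5.9386 → 5.9386 [wait]  node(3,2) S=96.0422 payoff=0.0000 vs cont=1.0226 → 1.0226 [wait]  node(3,3) S=122.0415 payoff=0.0000 vs cont=0.0000 → 0.0000 [wait]  ⇒ S*(3)=-
t_2: node(2,0) S=67.0493 payoff=7.9407 vs cont=10.9983 → 10.9983 [wait]  node(2,1) S=85.2000 payoff=0.0000 vs cont=3.4997 → 3.4997 [wait]  node(2,2) S=108.2642 payoff=0.0000 vs cont=0.5164 → 0.5164 [wait]  ⇒ S*(2)=-
t_1: node(1,0) S=75.5818 payoff=0.0000 vs cont=7.2678 → 7.2678 [wait]  node(1,1) S=96.0422 payoff=0.0000 vs cont=2.0202 → 2.0202 [wait]  ⇒ S*(1)=-
t_0: node(0,0) S=85.2000 payoff=0.0000 vs cont=4.6595 → 4.6595 [wait]  ⇒ S*(0)=-

price = 4.6595
boundary = - - - - 52.7654 59.4801 67.0493
tree:
4.6595
7.2678 2.0202
10.9983 3.4997 0.5164
16.0204 5.9386 1.0226 0.0000
22.2246 9.7960 2.0250 0.0000 0.0000
28.1813 15.5099 4.0100 0.0000 0.0000 0.0000
33.4655 22.2246 7.9407 0.0000 0.0000 0.0000 0.0000
38.1532 28.1813 15.5099 0.0000 0.0000 0.0000 0.0000 0.0000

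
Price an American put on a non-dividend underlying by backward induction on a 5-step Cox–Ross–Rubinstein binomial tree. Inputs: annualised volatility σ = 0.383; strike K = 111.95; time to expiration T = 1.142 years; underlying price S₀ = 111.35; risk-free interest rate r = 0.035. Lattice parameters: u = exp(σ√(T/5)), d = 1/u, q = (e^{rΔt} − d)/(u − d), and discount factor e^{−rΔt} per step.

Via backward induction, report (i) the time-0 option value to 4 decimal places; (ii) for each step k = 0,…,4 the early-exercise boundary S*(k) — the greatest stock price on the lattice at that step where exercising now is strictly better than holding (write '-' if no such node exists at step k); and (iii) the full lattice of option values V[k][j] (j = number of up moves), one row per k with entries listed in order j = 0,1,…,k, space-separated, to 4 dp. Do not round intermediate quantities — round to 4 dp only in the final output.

Δt=0.22840, u=1.20086, d=0.83273, q=0.47617, disc=e^(-rΔt)=0.99204
k=5 terminal: V=max(K-S,0) → 67.3615 47.6501 19.2250 0.0000 0.0000 0.0000
k=4: j=0 S=53.5447 intr=58.4053 cont=57.5139 V=58.4053[EX]; j=1 S=77.2153 intr=34.7347 cont=33.8433 V=34.7347[EX]; j=2 S=111.3500 intr=0.6000 cont=9.9905 V=9.9905[hold]; j=3 S=160.5747 intr=0.0000 cont=0.0000 V=0.0000[hold]; j=4 S=231.5602 intr=0.0000 cont=0.0000 V=0.0000[hold]  S*(4)=77.2153
k=3: j=0 S=64.2999 intr=47.6501 cont=46.7588 V=47.6501[EX]; j=1 S=92.7250 intr=19.2250 cont=22.7695 V=22.7695[hold]; j=2 S=133.7161 intr=0.0000 cont=5.1916 V=5.1916[hold]; j=3 S=192.8282 intr=0.0000 cont=0.0000 V=0.0000[hold]  S*(3)=64.2999
k=2: j=0 S=77.2153 intr=34.7347 cont=35.5177 V=35.5177[hold]; j=1 S=111.3500 intr=0.6000 cont=14.2848 V=14.2848[hold]; j=2 S=160.5747 intr=0.0000 cont=2.6979 V=2.6979[hold]  S*(2)=-
k=1: j=0 S=92.7250 intr=19.2250 cont=25.2049 V=25.2049[hold]; j=1 S=133.7161 intr=0.0000 cont=8.6977 V=8.6977[hold]  S*(1)=-
k=0: j=0 S=111.3500 intr=0.6000 cont=17.2066 V=17.2066[hold]  S*(0)=-

price = 17.2066
boundary = - - - 64.2999 77.2153
tree:
17.2066
25.2049 8.6977
35.5177 14.2848 2.6979
47.6501 22.7695 5.1916 0.0000
58.4053 34.7347 9.9905 0.0000 0.0000
67.3615 47.6501 19.2250 0.0000 0.0000 0.0000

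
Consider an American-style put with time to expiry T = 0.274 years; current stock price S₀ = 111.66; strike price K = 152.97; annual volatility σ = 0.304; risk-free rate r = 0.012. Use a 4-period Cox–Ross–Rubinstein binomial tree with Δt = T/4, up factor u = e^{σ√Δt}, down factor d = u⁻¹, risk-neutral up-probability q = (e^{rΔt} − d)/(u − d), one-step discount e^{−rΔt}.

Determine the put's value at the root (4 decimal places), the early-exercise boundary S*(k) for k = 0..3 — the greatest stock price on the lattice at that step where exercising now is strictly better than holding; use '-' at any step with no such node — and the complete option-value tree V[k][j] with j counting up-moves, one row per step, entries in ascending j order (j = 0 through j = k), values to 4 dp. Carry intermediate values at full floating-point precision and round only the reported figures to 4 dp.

Δt=0.06850  u=1.08282  d=0.92352  q=0.48528  discount=0.99918
step 4 (expiry): payoffs max(K−S,0) = 71.7468 57.7367 41.3100 22.0499 0.0000
step 3: (k=3,j=0): S=87.9497, (K−S)⁺=65.0203, hold=64.8946 ⇒ V=65.0203 exercise | (k=3,j=1): S=103.1201, (K−S)⁺=49.8499, hold=49.7242 ⇒ V=49.8499 exercise | (k=3,j=2): S=120.9072, (K−S)⁺=32.0628, hold=31.9372 ⇒ V=32.0628 exercise | (k=3,j=3): S=141.7623, (K−S)⁺=11.2077, hold=11.3402 ⇒ V=11.3402 continue  boundary S*=120.9072
step 2: (k=2,j=0): S=95.2333, (K−S)⁺=57.7367, hold=57.6110 ⇒ V=57.7367 exercise | (k=2,j=1): S=111.6600, (K−S)⁺=41.3100, hold=41.1843 ⇒ V=41.3100 exercise | (k=2,j=2): S=130.9201, (K−S)⁺=22.0499, hold=21.9884 ⇒ V=22.0499 exercise  boundary S*=130.9201
step 1: (k=1,j=0): S=103.1201, (K−S)⁺=49.8499, hold=49.7242 ⇒ V=49.8499 exercise | (k=1,j=1): S=120.9072, (K−S)⁺=32.0628, hold=31.9372 ⇒ V=32.0628 exercise  boundary S*=120.9072
step 0: (k=0,j=0): S=111.6600, (K−S)⁺=41.3100, hold=41.1843 ⇒ V=41.3100 exercise  boundary S*=111.6600

price = 41.3100
boundary = 111.6600 120.9072 130.9201 120.9072
tree:
41.3100
49.8499 32.0628
57.7367 41.3100 22.0499
65.0203 49.8499 32.0628 11.3402
71.7468 57.7367 41.3100 22.0499 0.0000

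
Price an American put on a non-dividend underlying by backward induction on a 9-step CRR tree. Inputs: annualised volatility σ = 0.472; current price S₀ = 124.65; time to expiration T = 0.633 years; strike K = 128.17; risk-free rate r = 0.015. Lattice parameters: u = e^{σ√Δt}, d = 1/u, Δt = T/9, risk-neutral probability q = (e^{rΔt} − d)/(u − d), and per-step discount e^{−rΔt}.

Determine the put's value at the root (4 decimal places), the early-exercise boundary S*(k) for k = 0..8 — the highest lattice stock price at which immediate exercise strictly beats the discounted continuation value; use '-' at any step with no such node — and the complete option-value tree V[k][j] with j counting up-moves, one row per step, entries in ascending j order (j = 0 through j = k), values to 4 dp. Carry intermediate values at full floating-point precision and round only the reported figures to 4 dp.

price = 20.4928
boundary = - - - - - 66.6615 75.5507 85.6253 97.0433
tree:
20.4928
27.1447 13.1258
34.9506 18.5066 7.1589
43.6245 25.3625 10.9079 2.9971
52.6776 33.6334 16.2021 5.0324 0.7357
61.5085 42.9541 23.3216 8.3045 1.3974 0.0000
69.3518 52.6193 32.2793 13.3915 2.6541 0.0000 0.0000
76.2723 61.5085 42.5447 20.9117 5.0411 0.0000 0.0000 0.0000
82.3785 69.3518 52.6193 31.1267 9.5749 0.0000 0.0000 0.0000 0.0000
87.7663 76.2723 61.5085 42.5447 18.1862 0.0000 0.0000 0.0000 0.0000 0.0000

Δt=0.07033  u=1.13335  d=0.88234  q=0.47295  discount=0.99895
step 9 (expiry): payoffs max(K−S,0) = 87.7663 76.2723 61.5085 42.5447 18.1862 0.0000 0.0000 0.0000 0.0000 0.0000
step 8: (k=8,j=0): S=45.7915, (K−S)⁺=82.3785, hold=82.2434 ⇒ V=82.3785 exercise | (k=8,j=1): S=58.8182, (K−S)⁺=69.3518, hold=69.2167 ⇒ V=69.3518 exercise | (k=8,j=2): S=75.5507, (K−S)⁺=52.6193, hold=52.4841 ⇒ V=52.6193 exercise | (k=8,j=3): S=97.0433, (K−S)⁺=31.1267, hold=30.9916 ⇒ V=31.1267 exercise | (k=8,j=4): S=124.6500, (K−S)⁺=3.5200, hold=9.5749 ⇒ V=9.5749 continue | (k=8,j=5): S=160.1103, (K−S)⁺=0.0000, hold=0.0000 ⇒ V=0.0000 continue | (k=8,j=6): S=205.6582, (K−S)⁺=0.0000, hold=0.0000 ⇒ V=0.0000 continue | (k=8,j=7): S=264.1636, (K−S)⁺=0.0000, hold=0.0000 ⇒ V=0.0000 continue | (k=8,j=8): S=339.3124, (K−S)⁺=0.0000, hold=0.0000 ⇒ V=0.0000 continue  boundary S*=97.0433
step 7: (k=7,j=0): S=51.8977, (K−S)⁺=76.2723, hold=76.1371 ⇒ V=76.2723 exercise | (k=7,j=1): S=66.6615, (K−S)⁺=61.5085, hold=61.3733 ⇒ V=61.5085 exercise | (k=7,j=2): S=85.6253, (K−S)⁺=42.5447, hold=42.4096 ⇒ V=42.5447 exercise | (k=7,j=3): S=109.9838, (K−S)⁺=18.1862, hold=20.9117 ⇒ V=20.9117 continue | (k=7,j=4): S=141.2719, (K−S)⁺=0.0000, hold=5.0411 ⇒ V=5.0411 continue | (k=7,j=5): S=181.4607, (K−S)⁺=0.0000, hold=0.0000 ⇒ V=0.0000 continue | (k=7,j=6): S=233.0824, (K−S)⁺=0.0000, hold=0.0000 ⇒ V=0.0000 continue | (k=7,j=7): S=299.3893, (K−S)⁺=0.0000, hold=0.0000 ⇒ V=0.0000 continue  boundary S*=85.6253
step 6: (k=6,j=0): S=58.8182, (K−S)⁺=69.3518, hold=69.2167 ⇒ V=69.3518 exercise | (k=6,j=1): S=75.5507, (K−S)⁺=52.6193, hold=52.4841 ⇒ V=52.6193 exercise | (k=6,j=2): S=97.0433, (K−S)⁺=31.1267, hold=32.2793 ⇒ V=32.2793 continue | (k=6,j=3): S=124.6500, (K−S)⁺=3.5200, hold=13.3915 ⇒ V=13.3915 continue | (k=6,j=4): S=160.1103, (K−S)⁺=0.0000, hold=2.6541 ⇒ V=2.6541 continue | (k=6,j=5): S=205.6582, (K−S)⁺=0.0000, hold=0.0000 ⇒ V=0.0000 continue | (k=6,j=6): S=264.1636, (K−S)⁺=0.0000, hold=0.0000 ⇒ V=0.0000 continue  boundary S*=75.5507
step 5: (k=5,j=0): S=66.6615, (K−S)⁺=61.5085, hold=61.3733 ⇒ V=61.5085 exercise | (k=5,j=1): S=85.6253, (K−S)⁺=42.5447, hold=42.9541 ⇒ V=42.9541 continue | (k=5,j=2): S=109.9838, (K−S)⁺=18.1862, hold=23.3216 ⇒ V=23.3216 continue | (k=5,j=3): S=141.2719, (K−S)⁺=0.0000, hold=8.3045 ⇒ V=8.3045 continue | (k=5,j=4): S=181.4607, (K−S)⁺=0.0000, hold=1.3974 ⇒ V=1.3974 continue | (k=5,j=5): S=233.0824, (K−S)⁺=0.0000, hold=0.0000 ⇒ V=0.0000 continue  boundary S*=66.6615
step 4: (k=4,j=0): S=75.5507, (K−S)⁺=52.6193, hold=52.6776 ⇒ V=52.6776 continue | (k=4,j=1): S=97.0433, (K−S)⁺=31.1267, hold=33.6334 ⇒ V=33.6334 continue | (k=4,j=2): S=124.6500, (K−S)⁺=3.5200, hold=16.2021 ⇒ V=16.2021 continue | (k=4,j=3): S=160.1103, (K−S)⁺=0.0000, hold=5.0324 ⇒ V=5.0324 continue | (k=4,j=4): S=205.6582, (K−S)⁺=0.0000, hold=0.7357 ⇒ V=0.7357 continue  boundary S*=-
step 3: (k=3,j=0): S=85.6253, (K−S)⁺=42.5447, hold=43.6245 ⇒ V=43.6245 continue | (k=3,j=1): S=109.9838, (K−S)⁺=18.1862, hold=25.3625 ⇒ V=25.3625 continue | (k=3,j=2): S=141.2719, (K−S)⁺=0.0000, hold=10.9079 ⇒ V=10.9079 continue | (k=3,j=3): S=181.4607, (K−S)⁺=0.0000, hold=2.9971 ⇒ V=2.9971 continue  boundary S*=-
step 2: (k=2,j=0): S=97.0433, (K−S)⁺=31.1267, hold=34.9506 ⇒ V=34.9506 continue | (k=2,j=1): S=124.6500, (K−S)⁺=3.5200, hold=18.5066 ⇒ V=18.5066 continue | (k=2,j=2): S=160.1103, (K−S)⁺=0.0000, hold=7.1589 ⇒ V=7.1589 continue  boundary S*=-
step 1: (k=1,j=0): S=109.9838, (K−S)⁺=18.1862, hold=27.1447 ⇒ V=27.1447 continue | (k=1,j=1): S=141.2719, (K−S)⁺=0.0000, hold=13.1258 ⇒ V=13.1258 continue  boundary S*=-
step 0: (k=0,j=0): S=124.6500, (K−S)⁺=3.5200, hold=20.4928 ⇒ V=20.4928 continue  boundary S*=-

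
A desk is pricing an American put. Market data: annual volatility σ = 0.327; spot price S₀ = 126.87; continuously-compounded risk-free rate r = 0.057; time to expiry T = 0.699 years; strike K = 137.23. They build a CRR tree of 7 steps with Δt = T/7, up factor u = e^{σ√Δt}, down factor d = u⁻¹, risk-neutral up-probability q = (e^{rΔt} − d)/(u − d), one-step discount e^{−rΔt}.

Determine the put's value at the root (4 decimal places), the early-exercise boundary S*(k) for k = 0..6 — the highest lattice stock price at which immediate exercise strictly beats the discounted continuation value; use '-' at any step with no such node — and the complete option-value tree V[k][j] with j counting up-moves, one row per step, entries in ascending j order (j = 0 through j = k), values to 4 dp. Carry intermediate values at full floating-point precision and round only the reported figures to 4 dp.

price = 17.4759
boundary = - - 103.1823 93.0526 103.1823 114.4148 103.1823
tree:
17.4759
24.8579 10.3445
34.0477 16.0154 4.8311
44.1774 23.9006 8.3677 1.3743
53.3126 34.0477 14.0966 2.7741 0.0000
61.5511 44.1774 22.8152 5.5996 0.0000 0.0000
68.9807 53.3126 34.0477 11.3029 0.0000 0.0000 0.0000
75.6809 61.5511 44.1774 22.8152 0.0000 0.0000 0.0000 0.0000

Δt=0.09986, u=1.10886, d=0.90183, q=0.50176, disc=e^(-rΔt)=0.99432
k=7 terminal: V=max(K-S,0) → 75.6809 61.5511 44.1774 22.8152 0.0000 0.0000 0.0000 0.0000
k=6: j=0 S=68.2493 intr=68.9807 cont=68.2018 V=68.9807[EX]; j=1 S=83.9174 intr=53.3126 cont=52.5338 V=53.3126[EX]; j=2 S=103.1823 intr=34.0477 cont=33.2688 V=34.0477[EX]; j=3 S=126.8700 intr=10.3600 cont=11.3029 V=11.3029[hold]; j=4 S=155.9957 intr=0.0000 cont=0.0000 V=0.0000[hold]; j=5 S=191.8077 intr=0.0000 cont=0.0000 V=0.0000[hold]; j=6 S=235.8412 intr=0.0000 cont=0.0000 V=0.0000[hold]  S*(6)=103.1823
k=5: j=0 S=75.6789 intr=61.5511 cont=60.7722 V=61.5511[EX]; j=1 S=93.0526 intr=44.1774 cont=43.3985 V=44.1774[EX]; j=2 S=114.4148 intr=22.8152 cont=22.5068 V=22.8152[EX]; j=3 S=140.6811 intr=0.0000 cont=5.5996 V=5.5996[hold]; j=4 S=172.9774 intr=0.0000 cont=0.0000 V=0.0000[hold]; j=5 S=212.6879 intr=0.0000 cont=0.0000 V=0.0000[hold]  S*(5)=114.4148
k=4: j=0 S=83.9174 intr=53.3126 cont=52.5338 V=53.3126[EX]; j=1 S=103.1823 intr=34.0477 cont=33.2688 V=34.0477[EX]; j=2 S=126.8700 intr=10.3600 cont=14.0966 V=14.0966[hold]; j=3 S=155.9957 intr=0.0000 cont=2.7741 V=2.7741[hold]; j=4 S=191.8077 intr=0.0000 cont=0.0000 V=0.0000[hold]  S*(4)=103.1823
k=3: j=0 S=93.0526 intr=44.1774 cont=43.3985 V=44.1774[EX]; j=1 S=114.4148 intr=22.8152 cont=23.9006 V=23.9006[hold]; j=2 S=140.6811 intr=0.0000 cont=8.3677 V=8.3677[hold]; j=3 S=172.9774 intr=0.0000 cont=1.3743 V=1.3743[hold]  S*(3)=93.0526
k=2: j=0 S=103.1823 intr=34.0477 cont=33.8103 V=34.0477[EX]; j=1 S=126.8700 intr=10.3600 cont=16.0154 V=16.0154[hold]; j=2 S=155.9957 intr=0.0000 cont=4.8311 V=4.8311[hold]  S*(2)=103.1823
k=1: j=0 S=114.4148 intr=22.8152 cont=24.8579 V=24.8579[hold]; j=1 S=140.6811 intr=0.0000 cont=10.3445 V=10.3445[hold]  S*(1)=-
k=0: j=0 S=126.8700 intr=10.3600 cont=17.4759 V=17.4759[hold]  S*(0)=-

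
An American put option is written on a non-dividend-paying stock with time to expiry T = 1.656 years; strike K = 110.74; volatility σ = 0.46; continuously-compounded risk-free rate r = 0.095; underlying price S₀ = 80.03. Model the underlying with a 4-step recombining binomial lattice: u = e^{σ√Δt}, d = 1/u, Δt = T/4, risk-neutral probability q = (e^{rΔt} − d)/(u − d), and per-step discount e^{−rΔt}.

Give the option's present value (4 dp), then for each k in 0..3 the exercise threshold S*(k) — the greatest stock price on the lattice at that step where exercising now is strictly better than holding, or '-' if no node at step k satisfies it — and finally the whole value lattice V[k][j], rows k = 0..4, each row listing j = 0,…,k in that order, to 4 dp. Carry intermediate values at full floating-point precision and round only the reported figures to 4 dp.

price = 33.9906
boundary = - 59.5267 44.2762 59.5267
tree:
33.9906
51.2133 19.0657
66.4638 32.0431 7.2874
77.8072 51.2133 14.9598 0.0000
86.2444 66.4638 30.7100 0.0000 0.0000

params: Δt=0.41400 u=1.34444 d=0.74380 q=0.49333 e^(-rΔt)=0.96143
t_4 payoffs: 86.2444 66.4638 30.7100 0.0000 0.0000
t_3: node(3,0) S=32.9328 payoff=77.8072 vs cont=73.5363 → 77.8072 [stop]  node(3,1) S=59.5267 payoff=51.2133 vs cont=46.9425 → 51.2133 [stop]  node(3,2) S=107.5955 payoff=3.1445 vs cont=14.9598 → 14.9598 [wait]  node(3,3) S=194.4806 payoff=0.0000 vs cont=0.0000 → 0.0000 [wait]  ⇒ S*(3)=59.5267
t_2: node(2,0) S=44.2762 payoff=66.4638 vs cont=62.1929 → 66.4638 [stop]  node(2,1) S=80.0300 payoff=30.7100 vs cont=32.0431 → 32.0431 [wait]  node(2,2) S=144.6556 payoff=0.0000 vs cont=7.2874 → 7.2874 [wait]  ⇒ S*(2)=44.2762
t_1: node(1,0) S=59.5267 payoff=51.2133 vs cont=47.5748 → 51.2133 [stop]  node(1,1) S=107.5955 payoff=3.1445 vs cont=19.0657 → 19.0657 [wait]  ⇒ S*(1)=59.5267
t_0: node(0,0) S=80.0300 payoff=30.7100 vs cont=33.9906 → 33.9906 [wait]  ⇒ S*(0)=-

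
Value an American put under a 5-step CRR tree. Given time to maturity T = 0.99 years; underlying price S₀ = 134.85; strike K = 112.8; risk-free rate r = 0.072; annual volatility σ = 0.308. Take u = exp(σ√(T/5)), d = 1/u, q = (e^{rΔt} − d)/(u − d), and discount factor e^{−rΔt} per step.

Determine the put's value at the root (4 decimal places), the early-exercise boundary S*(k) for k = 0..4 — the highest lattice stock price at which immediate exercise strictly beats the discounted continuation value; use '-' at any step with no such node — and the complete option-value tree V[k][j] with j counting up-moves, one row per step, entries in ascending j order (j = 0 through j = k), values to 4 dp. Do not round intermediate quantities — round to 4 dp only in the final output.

Δt=0.19800, u=1.14689, d=0.87193, q=0.51801, disc=e^(-rΔt)=0.98585
k=5 terminal: V=max(K-S,0) → 44.8409 23.4100 0.0000 0.0000 0.0000 0.0000
k=4: j=0 S=77.9414 intr=34.8586 cont=33.2619 V=34.8586[EX]; j=1 S=102.5203 intr=10.2797 cont=11.1237 V=11.1237[hold]; j=2 S=134.8500 intr=0.0000 cont=0.0000 V=0.0000[hold]; j=3 S=177.3749 intr=0.0000 cont=0.0000 V=0.0000[hold]; j=4 S=233.3101 intr=0.0000 cont=0.0000 V=0.0000[hold]  S*(4)=77.9414
k=3: j=0 S=89.3900 intr=23.4100 cont=22.2443 V=23.4100[EX]; j=1 S=117.5791 intr=0.0000 cont=5.2856 V=5.2856[hold]; j=2 S=154.6577 intr=0.0000 cont=0.0000 V=0.0000[hold]; j=3 S=203.4290 intr=0.0000 cont=0.0000 V=0.0000[hold]  S*(3)=89.3900
k=2: j=0 S=102.5203 intr=10.2797 cont=13.8229 V=13.8229[hold]; j=1 S=134.8500 intr=0.0000 cont=2.5116 V=2.5116[hold]; j=2 S=177.3749 intr=0.0000 cont=0.0000 V=0.0000[hold]  S*(2)=-
k=1: j=0 S=117.5791 intr=0.0000 cont=7.8508 V=7.8508[hold]; j=1 S=154.6577 intr=0.0000 cont=1.1934 V=1.1934[hold]  S*(1)=-
k=0: j=0 S=134.8500 intr=0.0000 cont=4.3399 V=4.3399[hold]  S*(0)=-

price = 4.3399
boundary = - - - 89.3900 77.9414
tree:
4.3399
7.8508 1.1934
13.8229 2.5116 0.0000
23.4100 5.2856 0.0000 0.0000
34.8586 11.1237 0.0000 0.0000 0.0000
44.8409 23.4100 0.0000 0.0000 0.0000 0.0000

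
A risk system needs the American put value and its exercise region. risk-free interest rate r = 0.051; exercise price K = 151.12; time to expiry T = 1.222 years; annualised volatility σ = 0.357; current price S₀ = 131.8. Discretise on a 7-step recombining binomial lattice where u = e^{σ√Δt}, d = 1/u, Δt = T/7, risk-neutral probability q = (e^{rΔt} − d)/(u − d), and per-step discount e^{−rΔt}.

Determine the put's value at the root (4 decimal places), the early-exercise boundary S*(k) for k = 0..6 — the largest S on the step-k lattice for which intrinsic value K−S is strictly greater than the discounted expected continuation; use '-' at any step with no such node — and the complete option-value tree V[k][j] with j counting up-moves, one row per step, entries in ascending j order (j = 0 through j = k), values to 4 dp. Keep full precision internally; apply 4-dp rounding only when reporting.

price = 28.3731
boundary = - - 97.8039 84.2512 97.8039 113.5365 131.8000
tree:
28.3731
39.6311 17.2940
53.3161 26.2569 8.3775
66.8688 38.3547 14.2744 2.4566
78.5434 53.3161 23.6429 4.8854 0.0000
88.6003 66.8688 37.5835 9.7152 0.0000 0.0000
97.2636 78.5434 53.3161 19.3200 0.0000 0.0000 0.0000
104.7265 88.6003 66.8688 37.5835 0.0000 0.0000 0.0000 0.0000

Δt=0.17457, u=1.16086, d=0.86143, q=0.49265, disc=e^(-rΔt)=0.99114
k=7 terminal: V=max(K-S,0) → 104.7265 88.6003 66.8688 37.5835 0.0000 0.0000 0.0000 0.0000
k=6: j=0 S=53.8564 intr=97.2636 cont=95.9242 V=97.2636[EX]; j=1 S=72.5766 intr=78.5434 cont=77.2039 V=78.5434[EX]; j=2 S=97.8039 intr=53.3161 cont=51.9767 V=53.3161[EX]; j=3 S=131.8000 intr=19.3200 cont=18.8991 V=19.3200[EX]; j=4 S=177.6130 intr=0.0000 cont=0.0000 V=0.0000[hold]; j=5 S=239.3505 intr=0.0000 cont=0.0000 V=0.0000[hold]; j=6 S=322.5476 intr=0.0000 cont=0.0000 V=0.0000[hold]  S*(6)=131.8000
k=5: j=0 S=62.5197 intr=88.6003 cont=87.2608 V=88.6003[EX]; j=1 S=84.2512 intr=66.8688 cont=65.5293 V=66.8688[EX]; j=2 S=113.5365 intr=37.5835 cont=36.2440 V=37.5835[EX]; j=3 S=153.0013 intr=0.0000 cont=9.7152 V=9.7152[hold]; j=4 S=206.1838 intr=0.0000 cont=0.0000 V=0.0000[hold]; j=5 S=277.8523 intr=0.0000 cont=0.0000 V=0.0000[hold]  S*(5)=113.5365
k=4: j=0 S=72.5766 intr=78.5434 cont=77.2039 V=78.5434[EX]; j=1 S=97.8039 intr=53.3161 cont=51.9767 V=53.3161[EX]; j=2 S=131.8000 intr=19.3200 cont=23.6429 V=23.6429[hold]; j=3 S=177.6130 intr=0.0000 cont=4.8854 V=4.8854[hold]; j=4 S=239.3505 intr=0.0000 cont=0.0000 V=0.0000[hold]  S*(4)=97.8039
k=3: j=0 S=84.2512 intr=66.8688 cont=65.5293 V=66.8688[EX]; j=1 S=113.5365 intr=37.5835 cont=38.3547 V=38.3547[hold]; j=2 S=153.0013 intr=0.0000 cont=14.2744 V=14.2744[hold]; j=3 S=206.1838 intr=0.0000 cont=2.4566 V=2.4566[hold]  S*(3)=84.2512
k=2: j=0 S=97.8039 intr=53.3161 cont=52.3533 V=53.3161[EX]; j=1 S=131.8000 intr=19.3200 cont=26.2569 V=26.2569[hold]; j=2 S=177.6130 intr=0.0000 cont=8.3775 V=8.3775[hold]  S*(2)=97.8039
k=1: j=0 S=113.5365 intr=37.5835 cont=39.6311 V=39.6311[hold]; j=1 S=153.0013 intr=0.0000 cont=17.2940 V=17.2940[hold]  S*(1)=-
k=0: j=0 S=131.8000 intr=19.3200 cont=28.3731 V=28.3731[hold]  S*(0)=-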